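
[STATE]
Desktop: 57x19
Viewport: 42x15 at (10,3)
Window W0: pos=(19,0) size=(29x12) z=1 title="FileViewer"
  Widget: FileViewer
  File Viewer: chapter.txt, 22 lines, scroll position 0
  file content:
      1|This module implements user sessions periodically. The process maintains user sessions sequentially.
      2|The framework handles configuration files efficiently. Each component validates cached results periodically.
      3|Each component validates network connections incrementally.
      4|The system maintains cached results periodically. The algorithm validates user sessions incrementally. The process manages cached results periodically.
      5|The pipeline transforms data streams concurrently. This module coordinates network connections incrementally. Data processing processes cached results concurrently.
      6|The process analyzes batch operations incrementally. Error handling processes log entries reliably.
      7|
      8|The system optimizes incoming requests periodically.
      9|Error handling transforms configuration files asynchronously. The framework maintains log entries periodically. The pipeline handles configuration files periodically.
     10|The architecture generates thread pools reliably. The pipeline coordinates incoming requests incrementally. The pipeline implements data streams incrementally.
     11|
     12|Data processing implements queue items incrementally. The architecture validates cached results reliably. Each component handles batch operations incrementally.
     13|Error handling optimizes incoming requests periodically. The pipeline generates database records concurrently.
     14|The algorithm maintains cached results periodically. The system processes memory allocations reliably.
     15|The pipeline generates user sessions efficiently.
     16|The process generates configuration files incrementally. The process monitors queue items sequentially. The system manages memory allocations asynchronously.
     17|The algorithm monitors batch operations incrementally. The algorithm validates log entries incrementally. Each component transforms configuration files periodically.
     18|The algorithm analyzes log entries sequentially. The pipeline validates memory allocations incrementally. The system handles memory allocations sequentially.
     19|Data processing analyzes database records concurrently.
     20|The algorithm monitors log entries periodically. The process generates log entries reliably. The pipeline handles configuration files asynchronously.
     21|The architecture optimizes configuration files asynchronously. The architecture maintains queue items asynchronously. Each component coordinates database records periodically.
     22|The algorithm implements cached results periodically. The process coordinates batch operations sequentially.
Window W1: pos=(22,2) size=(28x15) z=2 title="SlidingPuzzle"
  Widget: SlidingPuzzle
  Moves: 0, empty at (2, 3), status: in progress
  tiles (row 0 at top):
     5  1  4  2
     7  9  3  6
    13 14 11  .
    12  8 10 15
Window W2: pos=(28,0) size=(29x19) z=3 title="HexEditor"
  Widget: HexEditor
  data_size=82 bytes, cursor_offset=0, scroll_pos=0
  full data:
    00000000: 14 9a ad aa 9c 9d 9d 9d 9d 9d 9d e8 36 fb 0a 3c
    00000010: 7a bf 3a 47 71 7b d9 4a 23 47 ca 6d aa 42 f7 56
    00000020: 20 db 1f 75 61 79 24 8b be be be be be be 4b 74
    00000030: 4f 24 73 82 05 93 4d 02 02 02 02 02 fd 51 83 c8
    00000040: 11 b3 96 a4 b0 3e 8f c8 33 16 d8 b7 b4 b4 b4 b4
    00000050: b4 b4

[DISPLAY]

         ┃Th┃ Slid┃00000000  14 9a ad aa 9
         ┃Th┠─────┃00000010  7a bf 3a 47 7
         ┃Ea┃┌────┃00000020  20 db 1f 75 6
         ┃Th┃│  5 ┃00000030  4f 24 73 82 0
         ┃Th┃├────┃00000040  11 b3 96 a4 b
         ┃Th┃│  7 ┃00000050  b4 b4        
         ┃  ┃├────┃                       
         ┃Th┃│ 13 ┃                       
         ┗━━┃├────┃                       
            ┃│ 12 ┃                       
            ┃└────┃                       
            ┃Moves┃                       
            ┃     ┃                       
            ┗━━━━━┃                       
                  ┃                       


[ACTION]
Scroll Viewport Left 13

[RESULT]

                   ┃Th┃ Slid┃00000000  14 
                   ┃Th┠─────┃00000010  7a 
                   ┃Ea┃┌────┃00000020  20 
                   ┃Th┃│  5 ┃00000030  4f 
                   ┃Th┃├────┃00000040  11 
                   ┃Th┃│  7 ┃00000050  b4 
                   ┃  ┃├────┃             
                   ┃Th┃│ 13 ┃             
                   ┗━━┃├────┃             
                      ┃│ 12 ┃             
                      ┃└────┃             
                      ┃Moves┃             
                      ┃     ┃             
                      ┗━━━━━┃             
                            ┃             


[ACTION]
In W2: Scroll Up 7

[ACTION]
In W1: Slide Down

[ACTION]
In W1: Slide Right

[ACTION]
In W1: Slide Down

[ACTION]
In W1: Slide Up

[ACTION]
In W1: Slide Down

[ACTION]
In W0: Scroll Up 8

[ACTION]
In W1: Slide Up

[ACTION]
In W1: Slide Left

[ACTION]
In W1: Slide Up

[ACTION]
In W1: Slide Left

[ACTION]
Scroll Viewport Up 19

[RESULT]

                   ┏━━━━━━━━┏━━━━━━━━━━━━━
                   ┃ FileVie┃ HexEditor   
                   ┠──┏━━━━━┠─────────────
                   ┃Th┃ Slid┃00000000  14 
                   ┃Th┠─────┃00000010  7a 
                   ┃Ea┃┌────┃00000020  20 
                   ┃Th┃│  5 ┃00000030  4f 
                   ┃Th┃├────┃00000040  11 
                   ┃Th┃│  7 ┃00000050  b4 
                   ┃  ┃├────┃             
                   ┃Th┃│ 13 ┃             
                   ┗━━┃├────┃             
                      ┃│ 12 ┃             
                      ┃└────┃             
                      ┃Moves┃             


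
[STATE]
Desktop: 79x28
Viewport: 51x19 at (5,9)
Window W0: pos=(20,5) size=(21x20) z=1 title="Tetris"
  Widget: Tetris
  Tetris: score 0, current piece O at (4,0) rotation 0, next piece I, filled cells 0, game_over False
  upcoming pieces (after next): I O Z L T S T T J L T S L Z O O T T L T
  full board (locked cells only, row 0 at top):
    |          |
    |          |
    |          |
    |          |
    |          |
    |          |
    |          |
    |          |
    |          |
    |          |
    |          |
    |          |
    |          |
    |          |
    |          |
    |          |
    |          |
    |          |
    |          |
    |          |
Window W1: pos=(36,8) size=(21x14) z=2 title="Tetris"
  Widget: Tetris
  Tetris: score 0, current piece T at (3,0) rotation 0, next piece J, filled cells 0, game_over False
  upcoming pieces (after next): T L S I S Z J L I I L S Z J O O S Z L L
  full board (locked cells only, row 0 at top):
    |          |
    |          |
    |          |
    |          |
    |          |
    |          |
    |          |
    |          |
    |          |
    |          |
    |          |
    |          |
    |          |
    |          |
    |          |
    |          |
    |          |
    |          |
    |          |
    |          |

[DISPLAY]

               ┃          │████┃ Tetris            
               ┃          │    ┠───────────────────
               ┃          │    ┃          │Next:   
               ┃          │    ┃          │█       
               ┃          │    ┃          │███     
               ┃          │Scor┃          │        
               ┃          │0   ┃          │        
               ┃          │    ┃          │        
               ┃          │    ┃          │Score:  
               ┃          │    ┃          │0       
               ┃          │    ┃          │        
               ┃          │    ┃          │        
               ┃          │    ┗━━━━━━━━━━━━━━━━━━━
               ┃          │        ┃               
               ┃          │        ┃               
               ┗━━━━━━━━━━━━━━━━━━━┛               
                                                   
                                                   
                                                   


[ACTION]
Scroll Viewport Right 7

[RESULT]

        ┃          │████┃ Tetris            ┃      
        ┃          │    ┠───────────────────┨      
        ┃          │    ┃          │Next:   ┃      
        ┃          │    ┃          │█       ┃      
        ┃          │    ┃          │███     ┃      
        ┃          │Scor┃          │        ┃      
        ┃          │0   ┃          │        ┃      
        ┃          │    ┃          │        ┃      
        ┃          │    ┃          │Score:  ┃      
        ┃          │    ┃          │0       ┃      
        ┃          │    ┃          │        ┃      
        ┃          │    ┃          │        ┃      
        ┃          │    ┗━━━━━━━━━━━━━━━━━━━┛      
        ┃          │        ┃                      
        ┃          │        ┃                      
        ┗━━━━━━━━━━━━━━━━━━━┛                      
                                                   
                                                   
                                                   


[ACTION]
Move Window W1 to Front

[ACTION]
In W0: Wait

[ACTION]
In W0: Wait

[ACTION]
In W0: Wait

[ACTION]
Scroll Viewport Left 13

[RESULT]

                    ┃          │████┃ Tetris       
                    ┃          │    ┠──────────────
                    ┃          │    ┃          │Nex
                    ┃          │    ┃          │█  
                    ┃          │    ┃          │███
                    ┃          │Scor┃          │   
                    ┃          │0   ┃          │   
                    ┃          │    ┃          │   
                    ┃          │    ┃          │Sco
                    ┃          │    ┃          │0  
                    ┃          │    ┃          │   
                    ┃          │    ┃          │   
                    ┃          │    ┗━━━━━━━━━━━━━━
                    ┃          │        ┃          
                    ┃          │        ┃          
                    ┗━━━━━━━━━━━━━━━━━━━┛          
                                                   
                                                   
                                                   


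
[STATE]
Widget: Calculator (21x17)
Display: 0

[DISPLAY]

                    0
┌───┬───┬───┬───┐    
│ 7 │ 8 │ 9 │ ÷ │    
├───┼───┼───┼───┤    
│ 4 │ 5 │ 6 │ × │    
├───┼───┼───┼───┤    
│ 1 │ 2 │ 3 │ - │    
├───┼───┼───┼───┤    
│ 0 │ . │ = │ + │    
├───┼───┼───┼───┤    
│ C │ MC│ MR│ M+│    
└───┴───┴───┴───┘    
                     
                     
                     
                     
                     


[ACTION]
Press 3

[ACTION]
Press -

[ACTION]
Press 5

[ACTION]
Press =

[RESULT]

                   -2
┌───┬───┬───┬───┐    
│ 7 │ 8 │ 9 │ ÷ │    
├───┼───┼───┼───┤    
│ 4 │ 5 │ 6 │ × │    
├───┼───┼───┼───┤    
│ 1 │ 2 │ 3 │ - │    
├───┼───┼───┼───┤    
│ 0 │ . │ = │ + │    
├───┼───┼───┼───┤    
│ C │ MC│ MR│ M+│    
└───┴───┴───┴───┘    
                     
                     
                     
                     
                     


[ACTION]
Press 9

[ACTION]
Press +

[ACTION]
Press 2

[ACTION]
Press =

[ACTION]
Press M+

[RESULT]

                   11
┌───┬───┬───┬───┐    
│ 7 │ 8 │ 9 │ ÷ │    
├───┼───┼───┼───┤    
│ 4 │ 5 │ 6 │ × │    
├───┼───┼───┼───┤    
│ 1 │ 2 │ 3 │ - │    
├───┼───┼───┼───┤    
│ 0 │ . │ = │ + │    
├───┼───┼───┼───┤    
│ C │ MC│ MR│ M+│    
└───┴───┴───┴───┘    
                     
                     
                     
                     
                     


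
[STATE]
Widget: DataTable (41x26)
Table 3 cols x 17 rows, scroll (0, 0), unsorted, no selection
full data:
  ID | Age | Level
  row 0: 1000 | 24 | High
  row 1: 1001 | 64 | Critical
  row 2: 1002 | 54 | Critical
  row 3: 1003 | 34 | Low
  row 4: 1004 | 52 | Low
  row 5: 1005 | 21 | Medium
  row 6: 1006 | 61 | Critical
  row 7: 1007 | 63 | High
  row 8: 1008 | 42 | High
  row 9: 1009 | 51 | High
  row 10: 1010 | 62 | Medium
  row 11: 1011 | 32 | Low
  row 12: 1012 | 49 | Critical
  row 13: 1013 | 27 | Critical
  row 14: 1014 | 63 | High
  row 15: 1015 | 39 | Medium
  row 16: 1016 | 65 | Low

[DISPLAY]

ID  │Age│Level                           
────┼───┼────────                        
1000│24 │High                            
1001│64 │Critical                        
1002│54 │Critical                        
1003│34 │Low                             
1004│52 │Low                             
1005│21 │Medium                          
1006│61 │Critical                        
1007│63 │High                            
1008│42 │High                            
1009│51 │High                            
1010│62 │Medium                          
1011│32 │Low                             
1012│49 │Critical                        
1013│27 │Critical                        
1014│63 │High                            
1015│39 │Medium                          
1016│65 │Low                             
                                         
                                         
                                         
                                         
                                         
                                         
                                         


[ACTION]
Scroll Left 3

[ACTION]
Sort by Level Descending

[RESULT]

ID  │Age│Level  ▼                        
────┼───┼────────                        
1005│21 │Medium                          
1010│62 │Medium                          
1015│39 │Medium                          
1003│34 │Low                             
1004│52 │Low                             
1011│32 │Low                             
1016│65 │Low                             
1000│24 │High                            
1007│63 │High                            
1008│42 │High                            
1009│51 │High                            
1014│63 │High                            
1001│64 │Critical                        
1002│54 │Critical                        
1006│61 │Critical                        
1012│49 │Critical                        
1013│27 │Critical                        
                                         
                                         
                                         
                                         
                                         
                                         
                                         


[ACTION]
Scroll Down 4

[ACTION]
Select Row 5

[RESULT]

ID  │Age│Level  ▼                        
────┼───┼────────                        
1005│21 │Medium                          
1010│62 │Medium                          
1015│39 │Medium                          
1003│34 │Low                             
1004│52 │Low                             
>011│32 │Low                             
1016│65 │Low                             
1000│24 │High                            
1007│63 │High                            
1008│42 │High                            
1009│51 │High                            
1014│63 │High                            
1001│64 │Critical                        
1002│54 │Critical                        
1006│61 │Critical                        
1012│49 │Critical                        
1013│27 │Critical                        
                                         
                                         
                                         
                                         
                                         
                                         
                                         


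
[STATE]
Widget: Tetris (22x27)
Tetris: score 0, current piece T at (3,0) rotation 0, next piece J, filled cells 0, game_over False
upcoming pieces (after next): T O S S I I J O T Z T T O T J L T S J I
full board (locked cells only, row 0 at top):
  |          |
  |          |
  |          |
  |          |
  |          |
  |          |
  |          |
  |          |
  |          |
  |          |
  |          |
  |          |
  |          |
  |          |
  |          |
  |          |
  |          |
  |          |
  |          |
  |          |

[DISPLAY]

    ▒     │Next:      
   ▒▒▒    │█          
          │███        
          │           
          │           
          │           
          │Score:     
          │0          
          │           
          │           
          │           
          │           
          │           
          │           
          │           
          │           
          │           
          │           
          │           
          │           
          │           
          │           
          │           
          │           
          │           
          │           
          │           


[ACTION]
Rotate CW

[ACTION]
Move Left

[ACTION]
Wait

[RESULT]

          │Next:      
  ▒       │█          
  ▒▒      │███        
  ▒       │           
          │           
          │           
          │Score:     
          │0          
          │           
          │           
          │           
          │           
          │           
          │           
          │           
          │           
          │           
          │           
          │           
          │           
          │           
          │           
          │           
          │           
          │           
          │           
          │           


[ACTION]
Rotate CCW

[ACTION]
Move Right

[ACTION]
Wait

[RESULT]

          │Next:      
          │█          
    ▒     │███        
   ▒▒▒    │           
          │           
          │           
          │Score:     
          │0          
          │           
          │           
          │           
          │           
          │           
          │           
          │           
          │           
          │           
          │           
          │           
          │           
          │           
          │           
          │           
          │           
          │           
          │           
          │           


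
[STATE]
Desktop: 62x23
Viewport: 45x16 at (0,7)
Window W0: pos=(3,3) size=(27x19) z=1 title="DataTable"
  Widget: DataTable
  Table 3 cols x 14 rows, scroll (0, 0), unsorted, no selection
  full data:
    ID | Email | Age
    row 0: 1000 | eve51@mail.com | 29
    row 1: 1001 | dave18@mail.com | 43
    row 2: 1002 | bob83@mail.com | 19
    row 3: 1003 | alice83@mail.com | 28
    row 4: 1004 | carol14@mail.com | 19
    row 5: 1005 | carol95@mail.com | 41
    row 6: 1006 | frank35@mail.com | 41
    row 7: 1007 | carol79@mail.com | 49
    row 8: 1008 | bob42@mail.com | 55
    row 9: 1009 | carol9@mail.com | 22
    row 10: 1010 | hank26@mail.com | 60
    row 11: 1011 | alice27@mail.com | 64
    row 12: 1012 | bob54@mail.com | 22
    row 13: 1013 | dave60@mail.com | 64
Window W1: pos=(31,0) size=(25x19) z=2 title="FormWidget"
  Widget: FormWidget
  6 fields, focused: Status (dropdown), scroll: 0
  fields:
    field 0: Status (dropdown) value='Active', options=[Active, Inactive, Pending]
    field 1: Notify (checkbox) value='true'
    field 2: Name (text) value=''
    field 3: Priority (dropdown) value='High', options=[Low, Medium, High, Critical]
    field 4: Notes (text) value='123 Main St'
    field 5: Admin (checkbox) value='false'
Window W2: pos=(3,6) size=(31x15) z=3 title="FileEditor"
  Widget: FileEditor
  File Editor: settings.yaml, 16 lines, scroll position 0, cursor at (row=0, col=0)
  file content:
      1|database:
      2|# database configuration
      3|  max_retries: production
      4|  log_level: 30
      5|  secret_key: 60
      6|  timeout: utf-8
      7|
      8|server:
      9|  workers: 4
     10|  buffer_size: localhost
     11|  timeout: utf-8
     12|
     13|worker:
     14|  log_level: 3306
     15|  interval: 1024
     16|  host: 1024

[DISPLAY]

   ┃ FileEditor                  ┃Notes:     
   ┠─────────────────────────────┨Admin:     
   ┃█atabase:                   ▲┃           
   ┃# database configuration    █┃           
   ┃  max_retries: production   ░┃           
   ┃  log_level: 30             ░┃           
   ┃  secret_key: 60            ░┃           
   ┃  timeout: utf-8            ░┃           
   ┃                            ░┃           
   ┃server:                     ░┃           
   ┃  workers: 4                ░┃           
   ┃  buffer_size: localhost    ░┃━━━━━━━━━━━
   ┃  timeout: utf-8            ▼┃           
   ┗━━━━━━━━━━━━━━━━━━━━━━━━━━━━━┛           
   ┗━━━━━━━━━━━━━━━━━━━━━━━━━┛               
                                             


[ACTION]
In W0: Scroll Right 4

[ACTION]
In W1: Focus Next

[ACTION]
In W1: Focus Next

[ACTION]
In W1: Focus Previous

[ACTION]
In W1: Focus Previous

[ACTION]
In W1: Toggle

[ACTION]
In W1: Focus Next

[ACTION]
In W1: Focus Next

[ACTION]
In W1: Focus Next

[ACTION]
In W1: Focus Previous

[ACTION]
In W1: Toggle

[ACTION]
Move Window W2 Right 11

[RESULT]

   ┃────┼─────┃ FileEditor                  ┃
   ┃1000│eve51┠─────────────────────────────┨
   ┃1001│dave1┃█atabase:                   ▲┃
   ┃1002│bob83┃# database configuration    █┃
   ┃1003│alice┃  max_retries: production   ░┃
   ┃1004│carol┃  log_level: 30             ░┃
   ┃1005│carol┃  secret_key: 60            ░┃
   ┃1006│frank┃  timeout: utf-8            ░┃
   ┃1007│carol┃                            ░┃
   ┃1008│bob42┃server:                     ░┃
   ┃1009│carol┃  workers: 4                ░┃
   ┃1010│hank2┃  buffer_size: localhost    ░┃
   ┃1011│alice┃  timeout: utf-8            ▼┃
   ┃1012│bob54┗━━━━━━━━━━━━━━━━━━━━━━━━━━━━━┛
   ┗━━━━━━━━━━━━━━━━━━━━━━━━━┛               
                                             


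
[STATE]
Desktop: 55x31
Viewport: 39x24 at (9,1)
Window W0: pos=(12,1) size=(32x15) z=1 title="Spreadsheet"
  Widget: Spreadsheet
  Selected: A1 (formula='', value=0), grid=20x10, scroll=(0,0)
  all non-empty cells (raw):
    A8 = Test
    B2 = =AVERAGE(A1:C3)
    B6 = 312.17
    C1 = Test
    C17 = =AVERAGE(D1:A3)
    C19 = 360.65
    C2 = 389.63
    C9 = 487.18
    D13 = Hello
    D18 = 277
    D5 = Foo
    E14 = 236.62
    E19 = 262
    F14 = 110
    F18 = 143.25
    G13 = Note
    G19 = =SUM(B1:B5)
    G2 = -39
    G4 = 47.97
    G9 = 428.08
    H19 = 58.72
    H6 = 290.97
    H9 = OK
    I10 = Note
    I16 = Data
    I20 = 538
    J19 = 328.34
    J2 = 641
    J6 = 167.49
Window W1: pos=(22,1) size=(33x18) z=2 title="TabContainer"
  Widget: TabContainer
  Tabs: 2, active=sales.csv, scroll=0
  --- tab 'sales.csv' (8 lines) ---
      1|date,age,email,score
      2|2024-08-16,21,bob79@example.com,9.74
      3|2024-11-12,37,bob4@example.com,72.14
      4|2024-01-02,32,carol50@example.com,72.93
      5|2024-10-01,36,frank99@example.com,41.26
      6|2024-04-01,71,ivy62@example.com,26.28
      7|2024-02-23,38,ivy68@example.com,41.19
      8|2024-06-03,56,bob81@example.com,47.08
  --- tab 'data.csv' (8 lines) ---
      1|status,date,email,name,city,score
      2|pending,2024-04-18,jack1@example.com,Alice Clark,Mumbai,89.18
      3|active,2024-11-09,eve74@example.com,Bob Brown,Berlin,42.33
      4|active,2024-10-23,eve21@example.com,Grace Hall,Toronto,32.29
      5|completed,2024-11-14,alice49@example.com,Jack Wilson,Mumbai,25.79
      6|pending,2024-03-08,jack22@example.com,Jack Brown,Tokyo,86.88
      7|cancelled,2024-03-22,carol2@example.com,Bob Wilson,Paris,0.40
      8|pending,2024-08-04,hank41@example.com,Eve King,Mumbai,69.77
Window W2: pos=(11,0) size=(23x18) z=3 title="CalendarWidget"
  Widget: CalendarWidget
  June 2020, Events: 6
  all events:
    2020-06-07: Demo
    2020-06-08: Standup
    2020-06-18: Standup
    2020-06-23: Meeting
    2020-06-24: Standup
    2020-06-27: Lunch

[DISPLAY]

  ┃ CalendarWidget      ┃━━━━━━━━━━━━━━
  ┠─────────────────────┨er            
  ┃      June 2020      ┃──────────────
  ┃Mo Tu We Th Fr Sa Su ┃│ data.csv    
  ┃ 1  2  3  4  5  6  7*┃──────────────
  ┃ 8*  9 10 11 12 13 14┃ail,score     
  ┃15 16 17 18* 19 20 21┃21,bob79@examp
  ┃22 23* 24* 25 26 27* ┃37,bob4@exampl
  ┃29 30                ┃32,carol50@exa
  ┃                     ┃36,frank99@exa
  ┃                     ┃71,ivy62@examp
  ┃                     ┃38,ivy68@examp
  ┃                     ┃56,bob81@examp
  ┃                     ┃              
  ┃                     ┃              
  ┃                     ┃              
  ┗━━━━━━━━━━━━━━━━━━━━━┛              
             ┗━━━━━━━━━━━━━━━━━━━━━━━━━
                                       
                                       
                                       
                                       
                                       
                                       


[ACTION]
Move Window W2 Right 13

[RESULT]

   ┏━━━━━━━━━┏━┃ CalendarWidget      ┃━
   ┃ Spreadsh┃ ┠─────────────────────┨ 
   ┠─────────┠─┃      June 2020      ┃─
   ┃A1:      ┃[┃Mo Tu We Th Fr Sa Su ┃ 
   ┃       A ┃─┃ 1  2  3  4  5  6  7*┃─
   ┃---------┃d┃ 8*  9 10 11 12 13 14┃ 
   ┃  1      ┃2┃15 16 17 18* 19 20 21┃p
   ┃  2      ┃2┃22 23* 24* 25 26 27* ┃l
   ┃  3      ┃2┃29 30                ┃a
   ┃  4      ┃2┃                     ┃a
   ┃  5      ┃2┃                     ┃p
   ┃  6      ┃2┃                     ┃p
   ┃  7      ┃2┃                     ┃p
   ┃  8 Test ┃ ┃                     ┃ 
   ┗━━━━━━━━━┃ ┃                     ┃ 
             ┃ ┃                     ┃ 
             ┃ ┗━━━━━━━━━━━━━━━━━━━━━┛ 
             ┗━━━━━━━━━━━━━━━━━━━━━━━━━
                                       
                                       
                                       
                                       
                                       
                                       


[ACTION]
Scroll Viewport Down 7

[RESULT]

   ┃  1      ┃2┃15 16 17 18* 19 20 21┃p
   ┃  2      ┃2┃22 23* 24* 25 26 27* ┃l
   ┃  3      ┃2┃29 30                ┃a
   ┃  4      ┃2┃                     ┃a
   ┃  5      ┃2┃                     ┃p
   ┃  6      ┃2┃                     ┃p
   ┃  7      ┃2┃                     ┃p
   ┃  8 Test ┃ ┃                     ┃ 
   ┗━━━━━━━━━┃ ┃                     ┃ 
             ┃ ┃                     ┃ 
             ┃ ┗━━━━━━━━━━━━━━━━━━━━━┛ 
             ┗━━━━━━━━━━━━━━━━━━━━━━━━━
                                       
                                       
                                       
                                       
                                       
                                       
                                       
                                       
                                       
                                       
                                       
                                       


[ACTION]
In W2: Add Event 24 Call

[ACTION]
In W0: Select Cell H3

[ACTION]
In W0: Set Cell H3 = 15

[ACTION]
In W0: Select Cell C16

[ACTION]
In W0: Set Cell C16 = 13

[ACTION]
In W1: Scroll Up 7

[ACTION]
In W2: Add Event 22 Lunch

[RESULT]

   ┃  1      ┃2┃15 16 17 18* 19 20 21┃p
   ┃  2      ┃2┃22* 23* 24* 25 26 27*┃l
   ┃  3      ┃2┃29 30                ┃a
   ┃  4      ┃2┃                     ┃a
   ┃  5      ┃2┃                     ┃p
   ┃  6      ┃2┃                     ┃p
   ┃  7      ┃2┃                     ┃p
   ┃  8 Test ┃ ┃                     ┃ 
   ┗━━━━━━━━━┃ ┃                     ┃ 
             ┃ ┃                     ┃ 
             ┃ ┗━━━━━━━━━━━━━━━━━━━━━┛ 
             ┗━━━━━━━━━━━━━━━━━━━━━━━━━
                                       
                                       
                                       
                                       
                                       
                                       
                                       
                                       
                                       
                                       
                                       
                                       


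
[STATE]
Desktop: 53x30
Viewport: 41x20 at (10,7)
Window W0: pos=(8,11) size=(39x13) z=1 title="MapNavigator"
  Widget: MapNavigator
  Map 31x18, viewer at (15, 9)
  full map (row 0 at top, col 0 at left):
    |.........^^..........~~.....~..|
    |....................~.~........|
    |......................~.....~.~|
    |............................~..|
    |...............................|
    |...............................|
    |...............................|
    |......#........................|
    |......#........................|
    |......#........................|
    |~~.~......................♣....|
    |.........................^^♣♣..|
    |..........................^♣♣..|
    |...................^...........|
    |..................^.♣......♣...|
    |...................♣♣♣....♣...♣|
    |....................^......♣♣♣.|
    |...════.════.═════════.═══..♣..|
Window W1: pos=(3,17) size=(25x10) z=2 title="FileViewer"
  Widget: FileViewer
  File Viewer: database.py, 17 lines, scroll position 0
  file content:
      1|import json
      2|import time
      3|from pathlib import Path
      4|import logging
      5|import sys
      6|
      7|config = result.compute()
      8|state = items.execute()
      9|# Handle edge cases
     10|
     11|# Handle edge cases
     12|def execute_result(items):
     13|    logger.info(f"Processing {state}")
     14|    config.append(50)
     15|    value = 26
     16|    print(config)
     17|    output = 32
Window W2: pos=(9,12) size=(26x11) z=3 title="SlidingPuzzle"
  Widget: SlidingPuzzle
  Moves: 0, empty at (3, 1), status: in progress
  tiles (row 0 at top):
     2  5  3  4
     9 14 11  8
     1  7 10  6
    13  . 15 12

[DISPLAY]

                                         
                                         
                                         
                                         
━━━━━━━━━━━━━━━━━━━━━━━━━━━━━━━━━━━━┓    
━━━━━━━━━━━━━━━━━━━━━━━━┓           ┃    
 SlidingPuzzle          ┃───────────┨    
────────────────────────┨........   ┃    
┌────┬────┬────┬────┐   ┃........   ┃    
│  2 │  5 │  3 │  4 │   ┃........   ┃    
├────┼────┼────┼────┤   ┃........   ┃    
│  9 │ 14 │ 11 │  8 │   ┃........   ┃    
├────┼────┼────┼────┤   ┃...♣....   ┃    
│  1 │  7 │ 10 │  6 │   ┃..^^♣♣..   ┃    
├────┼────┼────┼────┤   ┃...^♣♣..   ┃    
━━━━━━━━━━━━━━━━━━━━━━━━┛........   ┃    
 logging        ░┃━━━━━━━━━━━━━━━━━━┛    
 sys            ░┃                       
                ▼┃                       
━━━━━━━━━━━━━━━━━┛                       


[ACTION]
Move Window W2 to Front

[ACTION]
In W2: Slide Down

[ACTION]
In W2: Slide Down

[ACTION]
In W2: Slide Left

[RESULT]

                                         
                                         
                                         
                                         
━━━━━━━━━━━━━━━━━━━━━━━━━━━━━━━━━━━━┓    
━━━━━━━━━━━━━━━━━━━━━━━━┓           ┃    
 SlidingPuzzle          ┃───────────┨    
────────────────────────┨........   ┃    
┌────┬────┬────┬────┐   ┃........   ┃    
│  2 │  5 │  3 │  4 │   ┃........   ┃    
├────┼────┼────┼────┤   ┃........   ┃    
│  9 │ 11 │    │  8 │   ┃........   ┃    
├────┼────┼────┼────┤   ┃...♣....   ┃    
│  1 │ 14 │ 10 │  6 │   ┃..^^♣♣..   ┃    
├────┼────┼────┼────┤   ┃...^♣♣..   ┃    
━━━━━━━━━━━━━━━━━━━━━━━━┛........   ┃    
 logging        ░┃━━━━━━━━━━━━━━━━━━┛    
 sys            ░┃                       
                ▼┃                       
━━━━━━━━━━━━━━━━━┛                       


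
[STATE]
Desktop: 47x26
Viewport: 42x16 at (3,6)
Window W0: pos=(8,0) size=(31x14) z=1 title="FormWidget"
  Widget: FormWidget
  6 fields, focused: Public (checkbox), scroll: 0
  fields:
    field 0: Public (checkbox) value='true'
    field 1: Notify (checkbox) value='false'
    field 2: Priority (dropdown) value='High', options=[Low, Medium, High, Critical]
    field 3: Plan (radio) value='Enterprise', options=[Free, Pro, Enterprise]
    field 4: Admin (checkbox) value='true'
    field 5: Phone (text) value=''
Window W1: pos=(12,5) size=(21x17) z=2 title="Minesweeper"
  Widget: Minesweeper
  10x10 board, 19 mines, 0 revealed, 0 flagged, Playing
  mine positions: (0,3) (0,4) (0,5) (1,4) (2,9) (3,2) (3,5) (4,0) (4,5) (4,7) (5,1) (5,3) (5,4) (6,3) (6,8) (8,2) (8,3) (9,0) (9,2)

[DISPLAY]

     ┃  P┃ Minesweeper       ┃( ) P┃      
     ┃  A┠───────────────────┨     ┃      
     ┃  P┃■■■■■■■■■■         ┃    ]┃      
     ┃   ┃■■■■■■■■■■         ┃     ┃      
     ┃   ┃■■■■■■■■■■         ┃     ┃      
     ┃   ┃■■■■■■■■■■         ┃     ┃      
     ┃   ┃■■■■■■■■■■         ┃     ┃      
     ┗━━━┃■■■■■■■■■■         ┃━━━━━┛      
         ┃■■■■■■■■■■         ┃            
         ┃■■■■■■■■■■         ┃            
         ┃■■■■■■■■■■         ┃            
         ┃■■■■■■■■■■         ┃            
         ┃                   ┃            
         ┃                   ┃            
         ┃                   ┃            
         ┗━━━━━━━━━━━━━━━━━━━┛            


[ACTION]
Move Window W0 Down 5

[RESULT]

     ┃ Fo┃ Minesweeper       ┃     ┃      
     ┠───┠───────────────────┨─────┨      
     ┃> P┃■■■■■■■■■■         ┃     ┃      
     ┃  N┃■■■■■■■■■■         ┃     ┃      
     ┃  P┃■■■■■■■■■■         ┃   ▼]┃      
     ┃  P┃■■■■■■■■■■         ┃( ) P┃      
     ┃  A┃■■■■■■■■■■         ┃     ┃      
     ┃  P┃■■■■■■■■■■         ┃    ]┃      
     ┃   ┃■■■■■■■■■■         ┃     ┃      
     ┃   ┃■■■■■■■■■■         ┃     ┃      
     ┃   ┃■■■■■■■■■■         ┃     ┃      
     ┃   ┃■■■■■■■■■■         ┃     ┃      
     ┗━━━┃                   ┃━━━━━┛      
         ┃                   ┃            
         ┃                   ┃            
         ┗━━━━━━━━━━━━━━━━━━━┛            


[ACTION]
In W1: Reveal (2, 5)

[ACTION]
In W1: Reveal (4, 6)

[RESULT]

     ┃ Fo┃ Minesweeper       ┃     ┃      
     ┠───┠───────────────────┨─────┨      
     ┃> P┃■■■■■■■■■■         ┃     ┃      
     ┃  N┃■■■■■■■■■■         ┃     ┃      
     ┃  P┃■■■■■2■■■■         ┃   ▼]┃      
     ┃  P┃■■■■■■■■■■         ┃( ) P┃      
     ┃  A┃■■■■■■3■■■         ┃     ┃      
     ┃  P┃■■■■■■■■■■         ┃    ]┃      
     ┃   ┃■■■■■■■■■■         ┃     ┃      
     ┃   ┃■■■■■■■■■■         ┃     ┃      
     ┃   ┃■■■■■■■■■■         ┃     ┃      
     ┃   ┃■■■■■■■■■■         ┃     ┃      
     ┗━━━┃                   ┃━━━━━┛      
         ┃                   ┃            
         ┃                   ┃            
         ┗━━━━━━━━━━━━━━━━━━━┛            


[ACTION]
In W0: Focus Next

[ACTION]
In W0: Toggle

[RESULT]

     ┃ Fo┃ Minesweeper       ┃     ┃      
     ┠───┠───────────────────┨─────┨      
     ┃  P┃■■■■■■■■■■         ┃     ┃      
     ┃> N┃■■■■■■■■■■         ┃     ┃      
     ┃  P┃■■■■■2■■■■         ┃   ▼]┃      
     ┃  P┃■■■■■■■■■■         ┃( ) P┃      
     ┃  A┃■■■■■■3■■■         ┃     ┃      
     ┃  P┃■■■■■■■■■■         ┃    ]┃      
     ┃   ┃■■■■■■■■■■         ┃     ┃      
     ┃   ┃■■■■■■■■■■         ┃     ┃      
     ┃   ┃■■■■■■■■■■         ┃     ┃      
     ┃   ┃■■■■■■■■■■         ┃     ┃      
     ┗━━━┃                   ┃━━━━━┛      
         ┃                   ┃            
         ┃                   ┃            
         ┗━━━━━━━━━━━━━━━━━━━┛            
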